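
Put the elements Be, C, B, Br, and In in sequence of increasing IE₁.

Be is in period 2, group 2; B is in period 2, group 13; C is in period 2, group 14; Br is in period 4, group 17; In is in period 5, group 13.
First ionization energy rises across a period (greater Z_eff holds electrons more tightly) and falls down a group (valence electrons are farther from the nucleus).
Here both period and group differ, so the two effects have to be weighed against each other.
B > In: B sits above In in group 13, so the down-group effect alone puts B higher.
Be > B: this pair runs against the simple trend — see the exception note.
C > Be: C lies to the right of Be in period 2, so the across-period effect alone puts C higher.
Br > C: period and group pull opposite ways; the across-period shift dominates (1140 vs 1086 kJ/mol).
Note the exception: Be has a higher first ionization energy than B, contrary to the simple trend — removing B's lone 2p electron is easier than breaking Be's filled 2s².
Approximate values (kJ/mol): Be 900, B 801, C 1086, Br 1140, In 558.
So from lowest to highest: In < B < Be < C < Br.

In, B, Be, C, Br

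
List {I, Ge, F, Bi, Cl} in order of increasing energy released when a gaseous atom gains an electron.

F is in period 2, group 17; Cl is in period 3, group 17; Ge is in period 4, group 14; I is in period 5, group 17; Bi is in period 6, group 15.
Electron affinity generally becomes more exothermic across a period toward the halogens and less exothermic down a group.
Here both period and group differ, so the two effects have to be weighed against each other.
Ge > Bi: period and group pull opposite ways; the down-group shift dominates (119 vs 91 kJ/mol).
I > Ge: period and group pull opposite ways; the across-period shift dominates (295 vs 119 kJ/mol).
F > I: F sits above I in group 17, so the down-group effect alone puts F higher.
Cl > F: this pair runs against the simple trend — see the exception note.
Note the exception: Cl has a higher electron affinity than F, contrary to the simple trend — F's small 2p subshell makes the incoming electron feel strong e⁻–e⁻ repulsion, so Cl actually releases more energy on gaining an electron.
Tabulated electron affinity (kJ/mol): F 328, Cl 349, Ge 119, I 295, Bi 91.
So from lowest to highest: Bi < Ge < I < F < Cl.

Bi < Ge < I < F < Cl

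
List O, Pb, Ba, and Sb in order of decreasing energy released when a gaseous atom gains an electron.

O > Sb > Pb > Ba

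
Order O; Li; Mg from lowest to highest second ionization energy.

Consider each +1 ion: O⁺ still has 5 valence electrons; Li⁺ is the bare [He] core; Mg⁺ still has 1 valence electron.
Core electrons are held far more tightly than valence electrons, so Li tops the IE_2 order.
Valence configurations: O⁺ [He]2s²2p³, Mg⁺ [Ne]3s¹.
Tabulated IE_2 (kJ/mol): O 3388, Li 7298, Mg 1451.
Overall IE_2 order: Mg < O < Li.

Mg < O < Li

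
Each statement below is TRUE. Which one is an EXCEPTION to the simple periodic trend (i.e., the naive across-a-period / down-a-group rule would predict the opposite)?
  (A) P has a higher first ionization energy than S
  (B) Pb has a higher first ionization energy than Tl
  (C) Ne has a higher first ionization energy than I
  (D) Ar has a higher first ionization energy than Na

(A)

The general trend: first ionization energy increases across a period and decreases down a group.
(A) P (period 3, group 15) vs S (period 3, group 16): the stated order contradicts the simple trend.
(B) Pb (period 6, group 14) vs Tl (period 6, group 13): the stated order agrees with the simple trend.
(C) Ne (period 2, group 18) vs I (period 5, group 17): the stated order agrees with the simple trend.
(D) Ar (period 3, group 18) vs Na (period 3, group 1): the stated order agrees with the simple trend.
The exception is (A): S (3p⁴) ionizes more easily than half-filled P (3p³) because the paired 3p electron in S is pushed out by e⁻–e⁻ repulsion.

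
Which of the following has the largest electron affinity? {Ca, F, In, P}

F is in period 2, group 17; P is in period 3, group 15; Ca is in period 4, group 2; In is in period 5, group 13.
Adding an electron releases more energy for atoms nearer the top right (short of the noble gases).
These span different periods and groups, so the two trends combine.
In > Ca: period and group pull opposite ways; the across-period shift dominates (29 vs 2 kJ/mol).
P > In: both effects reinforce here, so P is clearly the higher of the two.
F > P: both effects reinforce here, so F is clearly the higher of the two.
Approximate values (kJ/mol): F 328, P 72, Ca 2, In 29.
The largest electron affinity among these belongs to F.

F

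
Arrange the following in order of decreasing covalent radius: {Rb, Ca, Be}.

Rb > Ca > Be

Moving right in a period, electrons are added to the same shell under a stronger nuclear pull, so atoms get smaller; moving down, a new shell is opened and atoms get larger.
These span different periods and groups, so the two trends combine.
Ca > Be: Ca sits below Be in group 2, so the down-group effect alone puts Ca larger.
Rb > Ca: both effects reinforce here, so Rb is clearly the larger of the two.
For reference (pm): Be 102, Ca 171, Rb 210.
So from largest to smallest: Rb > Ca > Be.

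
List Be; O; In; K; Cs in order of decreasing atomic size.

Cs > K > In > Be > O

Be is in period 2, group 2; O is in period 2, group 16; K is in period 4, group 1; In is in period 5, group 13; Cs is in period 6, group 1.
Across a period the added protons contract the valence shell; down a group each new principal shell makes the atom larger.
Neither a single period nor a single group — weigh both effects.
Be > O: both are in period 2; the period trend gives Be the larger value.
In > Be: period and group pull opposite ways; the down-group shift dominates (142 vs 102 pm).
K > In: the two effects oppose for this pair; the across-period effect wins (196 vs 142 pm).
Cs > K: Cs sits below K in group 1, so the down-group effect alone puts Cs larger.
Tabulated atomic radius (pm): Be 102, O 63, K 196, In 142, Cs 232.
So from largest to smallest: Cs > K > In > Be > O.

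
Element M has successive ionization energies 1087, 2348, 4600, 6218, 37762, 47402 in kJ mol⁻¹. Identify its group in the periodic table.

Group 14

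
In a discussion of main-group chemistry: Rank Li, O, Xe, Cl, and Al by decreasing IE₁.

First ionization energy rises across a period (greater Z_eff holds electrons more tightly) and falls down a group (valence electrons are farther from the nucleus).
These span different periods and groups, so the two trends combine.
Al > Li: period and group pull opposite ways; the across-period shift dominates (578 vs 520 kJ/mol).
Xe > Al: the two effects oppose for this pair; the across-period effect wins (1170 vs 578 kJ/mol).
Cl > Xe: period and group pull opposite ways; the down-group shift dominates (1251 vs 1170 kJ/mol).
O > Cl: period and group pull opposite ways; the down-group shift dominates (1314 vs 1251 kJ/mol).
For reference (kJ/mol): Li 520, O 1314, Al 578, Cl 1251, Xe 1170.
So from highest to lowest: O > Cl > Xe > Al > Li.

O > Cl > Xe > Al > Li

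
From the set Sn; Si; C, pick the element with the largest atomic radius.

Sn

C is in period 2, group 14; Si is in period 3, group 14; Sn is in period 5, group 14.
Atomic radius shrinks across a period as nuclear charge pulls the same shell inward, and grows down a group as new shells are added.
All are in group 14, so atomic radius increases down the group.
The largest atomic radius among these belongs to Sn.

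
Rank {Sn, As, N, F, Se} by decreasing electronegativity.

N is in period 2, group 15; F is in period 2, group 17; As is in period 4, group 15; Se is in period 4, group 16; Sn is in period 5, group 14.
Atoms toward the upper right of the periodic table pull bonding electrons most strongly.
Neither a single period nor a single group — weigh both effects.
As > Sn: relative to Sn, both the across-period and down-group shifts push As's electronegativity up.
Se > As: both are in period 4; the period trend gives Se the larger value.
N > Se: period and group pull opposite ways; the down-group shift dominates (3.04 vs 2.55).
F > N: both are in period 2; the period trend gives F the larger value.
Approximate values (Pauling): N 3.04, F 3.98, As 2.18, Se 2.55, Sn 1.96.
So from highest to lowest: F > N > Se > As > Sn.

F, N, Se, As, Sn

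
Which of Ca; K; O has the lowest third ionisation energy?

K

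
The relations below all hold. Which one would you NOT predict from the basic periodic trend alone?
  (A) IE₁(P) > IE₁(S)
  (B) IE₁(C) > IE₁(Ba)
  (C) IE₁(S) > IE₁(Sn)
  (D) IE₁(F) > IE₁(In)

(A)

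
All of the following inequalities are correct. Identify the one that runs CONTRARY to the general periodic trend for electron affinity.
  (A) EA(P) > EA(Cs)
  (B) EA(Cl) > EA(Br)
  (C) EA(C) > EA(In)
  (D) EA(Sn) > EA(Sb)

(D)

The general trend: electron affinity increases across a period and decreases down a group.
(A) P (period 3, group 15) vs Cs (period 6, group 1): the stated order agrees with the simple trend.
(B) Cl (period 3, group 17) vs Br (period 4, group 17): the stated order agrees with the simple trend.
(C) C (period 2, group 14) vs In (period 5, group 13): the stated order agrees with the simple trend.
(D) Sn (period 5, group 14) vs Sb (period 5, group 15): the stated order contradicts the simple trend.
The exception is (D): adding an electron to Sb's half-filled 5p³ is unfavourable, so Sn has the more exothermic EA.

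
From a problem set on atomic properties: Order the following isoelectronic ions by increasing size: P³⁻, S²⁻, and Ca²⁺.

Ca²⁺ < S²⁻ < P³⁻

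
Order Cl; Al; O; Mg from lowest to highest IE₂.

Mg < Al < Cl < O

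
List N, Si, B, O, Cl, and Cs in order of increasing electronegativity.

Cs < Si < B < N < Cl < O

EN rises left→right (higher Z_eff, smaller atoms) and falls top→bottom (larger, more shielded atoms).
Neither a single period nor a single group — weigh both effects.
Si > Cs: relative to Cs, both the across-period and down-group shifts push Si's electronegativity up.
B > Si: the two effects oppose for this pair; the down-group effect wins (2.04 vs 1.90).
N > B: N lies to the right of B in period 2, so the across-period effect alone puts N higher.
Cl > N: period and group pull opposite ways; the across-period shift dominates (3.16 vs 3.04).
O > Cl: the two effects oppose for this pair; the down-group effect wins (3.44 vs 3.16).
Approximate values (Pauling): B 2.04, N 3.04, O 3.44, Si 1.90, Cl 3.16, Cs 0.79.
So from lowest to highest: Cs < Si < B < N < Cl < O.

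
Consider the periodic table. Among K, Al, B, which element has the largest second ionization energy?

K

The second ionization energy removes an electron from the +1 ion. For each element: K⁺ is the bare [Ar] core; Al⁺ still has 2 valence electrons; B⁺ still has 2 valence electrons.
Breaking into a closed-shell core is much more expensive than removing a leftover valence electron — K has the largest IE_2 here.
Valence configurations: Al⁺ [Ne]3s², B⁺ [He]2s².
The numbers (kJ/mol): K 3052, Al 1817, B 2427.
Hence IE_2: Al < B < K.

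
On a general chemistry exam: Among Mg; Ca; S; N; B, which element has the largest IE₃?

The third ionization energy removes an electron from the +2 ion. For each element: Mg²⁺ is the bare [Ne] core; Ca²⁺ is the bare [Ar] core; S²⁺ still has 4 valence electrons; N²⁺ still has 3 valence electrons; B²⁺ still has 1 valence electron.
Breaking into a closed-shell core is much more expensive than removing a leftover valence electron — Ca and Mg have the largest IE_3 here.
Valence configurations: S²⁺ [Ne]3s²3p², N²⁺ [He]2s²2p¹, B²⁺ [He]2s¹.
Approximate IE_3 values (kJ/mol): Mg 7733, Ca 4912, S 3357, N 4578, B 3660.
Overall IE_3 order: S < B < N < Ca < Mg.

Mg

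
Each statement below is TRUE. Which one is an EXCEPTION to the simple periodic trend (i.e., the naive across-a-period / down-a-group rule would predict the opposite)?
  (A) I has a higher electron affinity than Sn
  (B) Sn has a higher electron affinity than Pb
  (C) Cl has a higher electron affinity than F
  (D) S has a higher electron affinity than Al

The general trend: electron affinity increases across a period and decreases down a group.
(A) I (period 5, group 17) vs Sn (period 5, group 14): the stated order agrees with the simple trend.
(B) Sn (period 5, group 14) vs Pb (period 6, group 14): the stated order agrees with the simple trend.
(C) Cl (period 3, group 17) vs F (period 2, group 17): the stated order contradicts the simple trend.
(D) S (period 3, group 16) vs Al (period 3, group 13): the stated order agrees with the simple trend.
The exception is (C): F's small 2p subshell makes the incoming electron feel strong e⁻–e⁻ repulsion, so Cl actually releases more energy on gaining an electron.

(C)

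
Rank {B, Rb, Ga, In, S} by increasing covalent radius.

Across a period the added protons contract the valence shell; down a group each new principal shell makes the atom larger.
These span different periods and groups, so the two trends combine.
S > B: period and group pull opposite ways; the down-group shift dominates (103 vs 85 pm).
Ga > S: relative to S, both the across-period and down-group shifts push Ga's atomic radius up.
In > Ga: In sits below Ga in group 13, so the down-group effect alone puts In larger.
Rb > In: both are in period 5; the period trend gives Rb the larger value.
Approximate values (pm): B 85, S 103, Ga 124, Rb 210, In 142.
So from smallest to largest: B < S < Ga < In < Rb.

B < S < Ga < In < Rb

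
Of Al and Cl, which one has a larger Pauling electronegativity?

EN rises left→right (higher Z_eff, smaller atoms) and falls top→bottom (larger, more shielded atoms).
All lie in period 3, so electronegativity increases left to right.
So Cl has the larger Pauling electronegativity (Cl > Al).

Cl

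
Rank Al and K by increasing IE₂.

IE_2 is the cost of taking one more electron from the +1 cation: Al⁺ still has 2 valence electrons; K⁺ is the bare [Ar] core.
Breaking into a closed-shell core is much more expensive than removing a leftover valence electron — K has the largest IE_2 here.
Approximate IE_2 values (kJ/mol): Al 1817, K 3052.
Overall IE_2 order: Al < K.

Al, K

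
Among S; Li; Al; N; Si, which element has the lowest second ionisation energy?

Si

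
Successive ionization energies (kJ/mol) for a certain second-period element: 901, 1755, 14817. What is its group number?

Look for the largest jump between consecutive ionization energies: IE3/IE2 ≈ 8.4, far larger than any earlier ratio.
That jump marks the point where a core electron is being removed. So the atom has 2 valence electrons.
A main-group element with 2 valence electrons is in group 2.

Group 2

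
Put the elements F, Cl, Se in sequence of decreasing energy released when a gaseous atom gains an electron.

Cl > F > Se

F is in period 2, group 17; Cl is in period 3, group 17; Se is in period 4, group 16.
Electron affinity generally becomes more exothermic across a period toward the halogens and less exothermic down a group.
Here both period and group differ, so the two effects have to be weighed against each other.
F > Se: both effects reinforce here, so F is clearly the higher of the two.
Cl > F: this pair runs against the simple trend — see the exception note.
Note the exception: Cl has a higher electron affinity than F, contrary to the simple trend — F's small 2p subshell makes the incoming electron feel strong e⁻–e⁻ repulsion, so Cl actually releases more energy on gaining an electron.
Approximate values (kJ/mol): F 328, Cl 349, Se 195.
So from highest to lowest: Cl > F > Se.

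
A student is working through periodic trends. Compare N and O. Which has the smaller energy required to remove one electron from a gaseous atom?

N is in period 2, group 15; O is in period 2, group 16.
IE₁ increases left→right with effective nuclear charge and decreases top→bottom as the valence shell moves farther out.
All lie in period 2; the across-period trend (first ionization energy increases left to right) applies, with the exception below.
Note the exception: N has a higher first ionization energy than O, contrary to the simple trend — pairing an electron in O's 2p⁴ costs repulsion energy, so O ionizes more easily than half-filled N (2p³).
For reference (kJ/mol): N 1402, O 1314.
So O has the smaller energy required to remove one electron from a gaseous atom (O < N).

O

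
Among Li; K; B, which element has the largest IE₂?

Li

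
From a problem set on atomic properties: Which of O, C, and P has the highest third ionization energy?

O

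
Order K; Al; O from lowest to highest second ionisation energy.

Al, K, O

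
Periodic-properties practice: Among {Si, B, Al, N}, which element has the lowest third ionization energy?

Al

IE_3 is the cost of taking one more electron from the +2 cation: Si²⁺ still has 2 valence electrons; B²⁺ still has 1 valence electron; Al²⁺ still has 1 valence electron; N²⁺ still has 3 valence electrons.
All are still removing valence electrons, so compare the +2 ions as you would atoms: IE_3 generally rises across a period (higher Z_eff) and falls down a group (larger shell), subject to the usual subshell exceptions.
Valence configurations: Si²⁺ [Ne]3s², B²⁺ [He]2s¹, Al²⁺ [Ne]3s¹, N²⁺ [He]2s²2p¹.
Tabulated IE_3 (kJ/mol): Si 3232, B 3660, Al 2745, N 4578.
So the third ionization energies run Al < Si < B < N.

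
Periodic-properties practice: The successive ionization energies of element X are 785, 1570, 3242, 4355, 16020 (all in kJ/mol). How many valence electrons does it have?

4

Look for the largest jump between consecutive ionization energies: IE5/IE4 ≈ 3.7, far larger than any earlier ratio.
That jump marks the point where a core electron is being removed. So the atom has 4 valence electrons.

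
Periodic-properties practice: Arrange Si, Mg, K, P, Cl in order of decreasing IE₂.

K > Cl > P > Si > Mg

Consider each +1 ion: Si⁺ still has 3 valence electrons; Mg⁺ still has 1 valence electron; K⁺ is the bare [Ar] core; P⁺ still has 4 valence electrons; Cl⁺ still has 6 valence electrons.
Core electrons are held far more tightly than valence electrons, so K tops the IE_2 order.
Valence configurations: Si⁺ [Ne]3s²3p¹, Mg⁺ [Ne]3s¹, P⁺ [Ne]3s²3p², Cl⁺ [Ne]3s²3p⁴.
Approximate IE_2 values (kJ/mol): Si 1577, Mg 1451, K 3052, P 1907, Cl 2298.
Overall IE_2 order: Mg < Si < P < Cl < K.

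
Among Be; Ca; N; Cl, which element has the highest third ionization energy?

Consider each +2 ion: Be²⁺ is the bare [He] core; Ca²⁺ is the bare [Ar] core; N²⁺ still has 3 valence electrons; Cl²⁺ still has 5 valence electrons.
Breaking into a closed-shell core is much more expensive than removing a leftover valence electron — Ca and Be have the largest IE_3 here.
Valence configurations: N²⁺ [He]2s²2p¹, Cl²⁺ [Ne]3s²3p³.
The numbers (kJ/mol): Be 14849, Ca 4912, N 4578, Cl 3822.
Putting it together, IE_3: Cl < N < Ca < Be.

Be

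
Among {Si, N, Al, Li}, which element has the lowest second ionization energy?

Si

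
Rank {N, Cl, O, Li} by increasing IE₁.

Li, Cl, O, N

Li is in period 2, group 1; N is in period 2, group 15; O is in period 2, group 16; Cl is in period 3, group 17.
IE₁ increases left→right with effective nuclear charge and decreases top→bottom as the valence shell moves farther out.
Neither a single period nor a single group — weigh both effects.
Cl > Li: period and group pull opposite ways; the across-period shift dominates (1251 vs 520 kJ/mol).
O > Cl: the two effects oppose for this pair; the down-group effect wins (1314 vs 1251 kJ/mol).
N > O: this pair runs against the simple trend — see the exception note.
Note the exception: N has a higher first ionization energy than O, contrary to the simple trend — pairing an electron in O's 2p⁴ costs repulsion energy, so O ionizes more easily than half-filled N (2p³).
Approximate values (kJ/mol): Li 520, N 1402, O 1314, Cl 1251.
So from lowest to highest: Li < Cl < O < N.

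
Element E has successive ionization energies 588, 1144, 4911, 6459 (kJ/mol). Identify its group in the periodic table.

Group 2

Look for the largest jump between consecutive ionization energies: IE3/IE2 ≈ 4.3, far larger than any earlier ratio.
That jump marks the point where a core electron is being removed. So the atom has 2 valence electrons.
A main-group element with 2 valence electrons is in group 2.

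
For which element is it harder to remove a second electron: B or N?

N

The second ionization energy removes an electron from the +1 ion. For each element: B⁺ still has 2 valence electrons; N⁺ still has 4 valence electrons.
All are still removing valence electrons, so compare the +1 ions as you would atoms: IE_2 generally rises across a period (higher Z_eff) and falls down a group (larger shell), subject to the usual subshell exceptions.
Valence configurations: B⁺ [He]2s², N⁺ [He]2s²2p².
The numbers (kJ/mol): B 2427, N 2856.
Hence IE_2: B < N.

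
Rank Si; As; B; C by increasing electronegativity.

B is in period 2, group 13; C is in period 2, group 14; Si is in period 3, group 14; As is in period 4, group 15.
Electronegativity increases across a period and decreases down a group, tracking effective nuclear charge and atomic size.
Here both period and group differ, so the two effects have to be weighed against each other.
B > Si: the two effects oppose for this pair; the down-group effect wins (2.04 vs 1.90).
As > B: period and group pull opposite ways; the across-period shift dominates (2.18 vs 2.04).
C > As: period and group pull opposite ways; the down-group shift dominates (2.55 vs 2.18).
Tabulated electronegativity (Pauling): B 2.04, C 2.55, Si 1.90, As 2.18.
So from lowest to highest: Si < B < As < C.

Si, B, As, C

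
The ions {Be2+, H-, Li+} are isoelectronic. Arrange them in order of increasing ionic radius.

All of these have 2 electrons, so size is governed by nuclear charge alone: the more protons, the stronger the pull on the same electron cloud, and the smaller the ion.
Nuclear charges: Be2+ (Z=4), Li+ (Z=3), H- (Z=1).
Smallest to largest: Be2+ < Li+ < H-.

Be2+ < Li+ < H-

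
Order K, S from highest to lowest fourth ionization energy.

Consider each +3 ion: K³⁺ is already 2 electrons into the core; S³⁺ still has 3 valence electrons.
Core electrons are held far more tightly than valence electrons, so K tops the IE_4 order.
Approximate IE_4 values (kJ/mol): K 5877, S 4556.
Hence IE_4: S < K.

K > S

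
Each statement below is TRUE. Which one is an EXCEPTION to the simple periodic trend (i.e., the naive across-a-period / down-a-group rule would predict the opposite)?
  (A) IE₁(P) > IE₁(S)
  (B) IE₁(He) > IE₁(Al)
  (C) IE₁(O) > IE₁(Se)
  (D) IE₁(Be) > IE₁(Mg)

The general trend: IE₁ increases across a period and decreases down a group.
(A) P (period 3, group 15) vs S (period 3, group 16): the stated order contradicts the simple trend.
(B) He (period 1, group 18) vs Al (period 3, group 13): the stated order agrees with the simple trend.
(C) O (period 2, group 16) vs Se (period 4, group 16): the stated order agrees with the simple trend.
(D) Be (period 2, group 2) vs Mg (period 3, group 2): the stated order agrees with the simple trend.
The exception is (A): S (3p⁴) ionizes more easily than half-filled P (3p³) because the paired 3p electron in S is pushed out by e⁻–e⁻ repulsion.

(A)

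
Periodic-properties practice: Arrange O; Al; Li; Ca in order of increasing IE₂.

Ca < Al < O < Li

After 1 electron has been removed, what remains? O⁺ still has 5 valence electrons; Al⁺ still has 2 valence electrons; Li⁺ is the bare [He] core; Ca⁺ still has 1 valence electron.
Breaking into a closed-shell core is much more expensive than removing a leftover valence electron — Li has the largest IE_2 here.
Valence configurations: O⁺ [He]2s²2p³, Al⁺ [Ne]3s², Ca⁺ [Ar]4s¹.
Approximate IE_2 values (kJ/mol): O 3388, Al 1817, Li 7298, Ca 1145.
Hence IE_2: Ca < Al < O < Li.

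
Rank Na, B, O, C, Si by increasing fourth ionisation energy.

Si < C < O < Na < B

After 3 electrons have been removed, what remains? Na³⁺ is already 2 electrons into the core; B³⁺ is the bare [He] core; O³⁺ still has 3 valence electrons; C³⁺ still has 1 valence electron; Si³⁺ still has 1 valence electron.
Breaking into a closed-shell core is much more expensive than removing a leftover valence electron — Na and B have the largest IE_4 here.
Valence configurations: O³⁺ [He]2s²2p¹, C³⁺ [He]2s¹, Si³⁺ [Ne]3s¹.
The numbers (kJ/mol): Na 9543, B 25026, O 7469, C 6223, Si 4356.
So the fourth ionization energies run Si < C < O < Na < B.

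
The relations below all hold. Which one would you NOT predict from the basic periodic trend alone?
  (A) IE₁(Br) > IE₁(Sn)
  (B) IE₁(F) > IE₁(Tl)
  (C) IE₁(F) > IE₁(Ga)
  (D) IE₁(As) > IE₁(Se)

The general trend: IE₁ increases across a period and decreases down a group.
(A) Br (period 4, group 17) vs Sn (period 5, group 14): the stated order agrees with the simple trend.
(B) F (period 2, group 17) vs Tl (period 6, group 13): the stated order agrees with the simple trend.
(C) F (period 2, group 17) vs Ga (period 4, group 13): the stated order agrees with the simple trend.
(D) As (period 4, group 15) vs Se (period 4, group 16): the stated order contradicts the simple trend.
The exception is (D): Se (4p⁴) ionizes more easily than half-filled As (4p³).

(D)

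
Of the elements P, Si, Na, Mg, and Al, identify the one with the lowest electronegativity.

EN rises left→right (higher Z_eff, smaller atoms) and falls top→bottom (larger, more shielded atoms).
All lie in period 3, so electronegativity increases left to right.
The lowest electronegativity among these belongs to Na.

Na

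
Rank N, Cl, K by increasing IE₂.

The second ionization energy removes an electron from the +1 ion. For each element: N⁺ still has 4 valence electrons; Cl⁺ still has 6 valence electrons; K⁺ is the bare [Ar] core.
Breaking into a closed-shell core is much more expensive than removing a leftover valence electron — K has the largest IE_2 here.
Valence configurations: N⁺ [He]2s²2p², Cl⁺ [Ne]3s²3p⁴.
Approximate IE_2 values (kJ/mol): N 2856, Cl 2298, K 3052.
So the second ionization energies run Cl < N < K.

Cl < N < K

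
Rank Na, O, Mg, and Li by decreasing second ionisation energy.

IE_2 is the cost of taking one more electron from the +1 cation: Na⁺ is the bare [Ne] core; O⁺ still has 5 valence electrons; Mg⁺ still has 1 valence electron; Li⁺ is the bare [He] core.
Pulling an electron out of a noble-gas core costs far more than removing a remaining valence electron, so Na and Li sit at the high end of IE_2.
Valence configurations: O⁺ [He]2s²2p³, Mg⁺ [Ne]3s¹.
The numbers (kJ/mol): Na 4562, O 3388, Mg 1451, Li 7298.
Overall IE_2 order: Mg < O < Na < Li.

Li > Na > O > Mg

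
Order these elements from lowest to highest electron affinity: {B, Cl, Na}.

B, Na, Cl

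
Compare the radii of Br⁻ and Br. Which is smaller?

Br

Forming Br⁻ adds 1 electron to Br. More electron–electron repulsion in the same shell, with unchanged nuclear charge, lets the cloud expand.
An anion is larger than its parent atom: Br⁻ > Br.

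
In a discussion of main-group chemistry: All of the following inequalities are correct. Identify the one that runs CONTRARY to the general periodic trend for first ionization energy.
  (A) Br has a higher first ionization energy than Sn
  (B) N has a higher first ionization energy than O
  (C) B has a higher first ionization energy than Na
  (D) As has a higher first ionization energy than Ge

(B)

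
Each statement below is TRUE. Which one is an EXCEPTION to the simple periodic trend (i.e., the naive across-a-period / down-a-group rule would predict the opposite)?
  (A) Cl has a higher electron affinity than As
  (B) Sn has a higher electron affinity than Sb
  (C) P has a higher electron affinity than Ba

(B)

The general trend: electron affinity increases across a period and decreases down a group.
(A) Cl (period 3, group 17) vs As (period 4, group 15): the stated order agrees with the simple trend.
(B) Sn (period 5, group 14) vs Sb (period 5, group 15): the stated order contradicts the simple trend.
(C) P (period 3, group 15) vs Ba (period 6, group 2): the stated order agrees with the simple trend.
The exception is (B): adding an electron to Sb's half-filled 5p³ is unfavourable, so Sn has the more exothermic EA.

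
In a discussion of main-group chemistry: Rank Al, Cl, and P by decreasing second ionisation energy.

Cl, P, Al

After 1 electron has been removed, what remains? Al⁺ still has 2 valence electrons; Cl⁺ still has 6 valence electrons; P⁺ still has 4 valence electrons.
All are still removing valence electrons, so compare the +1 ions as you would atoms: IE_2 generally rises across a period (higher Z_eff) and falls down a group (larger shell), subject to the usual subshell exceptions.
Valence configurations: Al⁺ [Ne]3s², Cl⁺ [Ne]3s²3p⁴, P⁺ [Ne]3s²3p².
Tabulated IE_2 (kJ/mol): Al 1817, Cl 2298, P 1907.
Hence IE_2: Al < P < Cl.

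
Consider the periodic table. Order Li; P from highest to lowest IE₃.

Li, P

The third ionization energy removes an electron from the +2 ion. For each element: Li²⁺ is already 1 electron into the core; P²⁺ still has 3 valence electrons.
Breaking into a closed-shell core is much more expensive than removing a leftover valence electron — Li has the largest IE_3 here.
Tabulated IE_3 (kJ/mol): Li 11815, P 2914.
Overall IE_3 order: P < Li.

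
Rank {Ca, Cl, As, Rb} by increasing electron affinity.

Ca, Rb, As, Cl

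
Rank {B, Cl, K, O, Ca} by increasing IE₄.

Cl < K < Ca < O < B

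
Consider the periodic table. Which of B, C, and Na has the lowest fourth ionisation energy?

C

Consider each +3 ion: B³⁺ is the bare [He] core; C³⁺ still has 1 valence electron; Na³⁺ is already 2 electrons into the core.
Pulling an electron out of a noble-gas core costs far more than removing a remaining valence electron, so Na and B sit at the high end of IE_4.
The numbers (kJ/mol): B 25026, C 6223, Na 9543.
So the fourth ionization energies run C < Na < B.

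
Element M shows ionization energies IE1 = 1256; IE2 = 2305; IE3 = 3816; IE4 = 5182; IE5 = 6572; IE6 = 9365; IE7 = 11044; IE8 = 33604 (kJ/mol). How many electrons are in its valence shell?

7

Look for the largest jump between consecutive ionization energies: IE8/IE7 ≈ 3.0, far larger than any earlier ratio.
That jump marks the point where a core electron is being removed. So the atom has 7 valence electrons.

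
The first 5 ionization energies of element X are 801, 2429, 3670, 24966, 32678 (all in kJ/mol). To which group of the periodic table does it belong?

Look for the largest jump between consecutive ionization energies: IE4/IE3 ≈ 6.8, far larger than any earlier ratio.
That jump marks the point where a core electron is being removed. So the atom has 3 valence electrons.
A main-group element with 3 valence electrons is in group 13.

Group 13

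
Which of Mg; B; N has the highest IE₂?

N

IE_2 is the cost of taking one more electron from the +1 cation: Mg⁺ still has 1 valence electron; B⁺ still has 2 valence electrons; N⁺ still has 4 valence electrons.
All are still removing valence electrons, so compare the +1 ions as you would atoms: IE_2 generally rises across a period (higher Z_eff) and falls down a group (larger shell), subject to the usual subshell exceptions.
Valence configurations: Mg⁺ [Ne]3s¹, B⁺ [He]2s², N⁺ [He]2s²2p².
The numbers (kJ/mol): Mg 1451, B 2427, N 2856.
Overall IE_2 order: Mg < B < N.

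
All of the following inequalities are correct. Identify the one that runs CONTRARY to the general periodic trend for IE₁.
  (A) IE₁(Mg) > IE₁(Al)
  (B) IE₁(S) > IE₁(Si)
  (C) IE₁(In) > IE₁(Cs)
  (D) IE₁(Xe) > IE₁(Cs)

The general trend: IE₁ increases across a period and decreases down a group.
(A) Mg (period 3, group 2) vs Al (period 3, group 13): the stated order contradicts the simple trend.
(B) S (period 3, group 16) vs Si (period 3, group 14): the stated order agrees with the simple trend.
(C) In (period 5, group 13) vs Cs (period 6, group 1): the stated order agrees with the simple trend.
(D) Xe (period 5, group 18) vs Cs (period 6, group 1): the stated order agrees with the simple trend.
The exception is (A): Al's single 3p electron is easier to remove than one from Mg's filled 3s².

(A)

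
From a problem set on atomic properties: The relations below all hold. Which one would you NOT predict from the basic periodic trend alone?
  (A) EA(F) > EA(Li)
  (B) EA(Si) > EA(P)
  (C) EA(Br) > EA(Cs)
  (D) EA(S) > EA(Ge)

The general trend: electron affinity increases across a period and decreases down a group.
(A) F (period 2, group 17) vs Li (period 2, group 1): the stated order agrees with the simple trend.
(B) Si (period 3, group 14) vs P (period 3, group 15): the stated order contradicts the simple trend.
(C) Br (period 4, group 17) vs Cs (period 6, group 1): the stated order agrees with the simple trend.
(D) S (period 3, group 16) vs Ge (period 4, group 14): the stated order agrees with the simple trend.
The exception is (B): adding an electron to P's half-filled 3p³ is unfavourable, so Si (3p²) has the more exothermic EA.

(B)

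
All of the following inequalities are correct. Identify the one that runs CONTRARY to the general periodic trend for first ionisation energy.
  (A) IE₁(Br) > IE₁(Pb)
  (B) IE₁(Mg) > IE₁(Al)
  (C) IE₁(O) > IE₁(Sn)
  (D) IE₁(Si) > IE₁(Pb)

(B)

The general trend: first ionisation energy increases across a period and decreases down a group.
(A) Br (period 4, group 17) vs Pb (period 6, group 14): the stated order agrees with the simple trend.
(B) Mg (period 3, group 2) vs Al (period 3, group 13): the stated order contradicts the simple trend.
(C) O (period 2, group 16) vs Sn (period 5, group 14): the stated order agrees with the simple trend.
(D) Si (period 3, group 14) vs Pb (period 6, group 14): the stated order agrees with the simple trend.
The exception is (B): Al's single 3p electron is easier to remove than one from Mg's filled 3s².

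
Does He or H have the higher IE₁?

H is in period 1, group 1; He is in period 1, group 18.
IE₁ increases left→right with effective nuclear charge and decreases top→bottom as the valence shell moves farther out.
All lie in period 1, so first ionization energy increases left to right.
So He has the higher IE₁ (He > H).

He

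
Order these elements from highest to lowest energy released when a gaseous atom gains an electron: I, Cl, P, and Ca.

Cl, I, P, Ca

P is in period 3, group 15; Cl is in period 3, group 17; Ca is in period 4, group 2; I is in period 5, group 17.
EA tends to increase across a period and decrease down a group, though the pattern is less regular than for IE or radius.
Neither a single period nor a single group — weigh both effects.
P > Ca: relative to Ca, both the across-period and down-group shifts push P's electron affinity up.
I > P: the two effects oppose for this pair; the across-period effect wins (295 vs 72 kJ/mol).
Cl > I: Cl sits above I in group 17, so the down-group effect alone puts Cl higher.
Approximate values (kJ/mol): P 72, Cl 349, Ca 2, I 295.
So from highest to lowest: Cl > I > P > Ca.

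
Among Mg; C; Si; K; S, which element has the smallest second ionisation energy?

The second ionization energy removes an electron from the +1 ion. For each element: Mg⁺ still has 1 valence electron; C⁺ still has 3 valence electrons; Si⁺ still has 3 valence electrons; K⁺ is the bare [Ar] core; S⁺ still has 5 valence electrons.
Breaking into a closed-shell core is much more expensive than removing a leftover valence electron — K has the largest IE_2 here.
Valence configurations: Mg⁺ [Ne]3s¹, C⁺ [He]2s²2p¹, Si⁺ [Ne]3s²3p¹, S⁺ [Ne]3s²3p³.
Tabulated IE_2 (kJ/mol): Mg 1451, C 2353, Si 1577, K 3052, S 2252.
Overall IE_2 order: Mg < Si < S < C < K.

Mg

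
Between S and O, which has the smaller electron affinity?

Adding an electron releases more energy for atoms nearer the top right (short of the noble gases).
All are in group 16; the group trend (electron affinity increases up the group) applies, with the exception below.
Note the exception: S has a higher electron affinity than O, contrary to the simple trend — the compact 2p subshell of O repels the added electron more than S's larger 3p does.
Tabulated electron affinity (kJ/mol): O 141, S 200.
So O has the smaller electron affinity (O < S).

O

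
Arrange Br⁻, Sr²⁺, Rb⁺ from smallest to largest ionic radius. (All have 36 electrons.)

Sr²⁺, Rb⁺, Br⁻

All of these have 36 electrons, so size is governed by nuclear charge alone: the more protons, the stronger the pull on the same electron cloud, and the smaller the ion.
Nuclear charges: Sr²⁺ (Z=38), Rb⁺ (Z=37), Br⁻ (Z=35).
Smallest to largest: Sr²⁺ < Rb⁺ < Br⁻.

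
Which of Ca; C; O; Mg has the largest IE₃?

Mg

The third ionization energy removes an electron from the +2 ion. For each element: Ca²⁺ is the bare [Ar] core; C²⁺ still has 2 valence electrons; O²⁺ still has 4 valence electrons; Mg²⁺ is the bare [Ne] core.
Usually core removal costs more than valence removal, but here the competition is close: a tightly held n=2 valence electron can cost more to remove than an n=3 core electron, so the actual values have to decide it.
Valence configurations: C²⁺ [He]2s², O²⁺ [He]2s²2p².
Approximate IE_3 values (kJ/mol): Ca 4912, C 4620, O 5300, Mg 7733.
So the third ionization energies run C < Ca < O < Mg.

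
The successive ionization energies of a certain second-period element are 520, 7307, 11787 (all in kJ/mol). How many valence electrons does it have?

Look for the largest jump between consecutive ionization energies: IE2/IE1 ≈ 14.1, far larger than any earlier ratio.
That jump marks the point where a core electron is being removed. So the atom has 1 valence electron.

1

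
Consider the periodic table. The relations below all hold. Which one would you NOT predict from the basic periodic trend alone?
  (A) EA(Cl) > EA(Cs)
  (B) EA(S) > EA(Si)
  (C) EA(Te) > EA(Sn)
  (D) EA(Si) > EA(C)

(D)

The general trend: electron affinity increases across a period and decreases down a group.
(A) Cl (period 3, group 17) vs Cs (period 6, group 1): the stated order agrees with the simple trend.
(B) S (period 3, group 16) vs Si (period 3, group 14): the stated order agrees with the simple trend.
(C) Te (period 5, group 16) vs Sn (period 5, group 14): the stated order agrees with the simple trend.
(D) Si (period 3, group 14) vs C (period 2, group 14): the stated order contradicts the simple trend.
The exception is (D): Si's larger, more diffuse 3p orbitals accept an added electron slightly more readily than C's compact 2p.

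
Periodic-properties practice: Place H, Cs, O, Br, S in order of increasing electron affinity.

Cs < H < O < S < Br

H is in period 1, group 1; O is in period 2, group 16; S is in period 3, group 16; Br is in period 4, group 17; Cs is in period 6, group 1.
Atoms with high Z_eff and room in the valence shell (especially the halogens) have the most exothermic electron affinities.
Here both period and group differ, so the two effects have to be weighed against each other.
H > Cs: they share group 1; the group trend gives H the larger value.
O > H: the two effects oppose for this pair; the across-period effect wins (141 vs 73 kJ/mol).
S > O: this pair runs against the simple trend — see the exception note.
Br > S: the two effects oppose for this pair; the across-period effect wins (325 vs 200 kJ/mol).
Note the exception: S has a higher electron affinity than O, contrary to the simple trend — the compact 2p subshell of O repels the added electron more than S's larger 3p does.
For reference (kJ/mol): H 73, O 141, S 200, Br 325, Cs 46.
So from lowest to highest: Cs < H < O < S < Br.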